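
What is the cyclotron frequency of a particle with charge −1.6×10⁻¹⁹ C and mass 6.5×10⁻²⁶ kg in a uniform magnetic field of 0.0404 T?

f = |q|B/(2πm).
f = (1.6×10⁻¹⁹)(0.0404)/(2π·6.5×10⁻²⁶) ≈ 1.58×10⁴ Hz.

f ≈ 1.58×10⁴ Hz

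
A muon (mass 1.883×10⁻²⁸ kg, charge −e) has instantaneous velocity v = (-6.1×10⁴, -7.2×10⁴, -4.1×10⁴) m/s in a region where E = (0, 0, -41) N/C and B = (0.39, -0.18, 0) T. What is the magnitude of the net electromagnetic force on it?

v×B = (-7380, -1.60×10⁴, 3.91×10⁴) N/C.
E + v×B = (-7380, -1.60×10⁴, 3.90×10⁴) N/C.
F = q(E + v×B) = (−1.602×10⁻¹⁹ C)·(-7380, -1.60×10⁴, 3.90×10⁴) = (1.18×10⁻¹⁵, 2.56×10⁻¹⁵, -6.25×10⁻¹⁵) N.
|F| = 6.86×10⁻¹⁵ N.

|F| ≈ 6.86×10⁻¹⁵ N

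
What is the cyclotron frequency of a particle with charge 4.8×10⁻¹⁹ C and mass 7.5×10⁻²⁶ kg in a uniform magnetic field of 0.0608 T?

f ≈ 6.19×10⁴ Hz

f = |q|B/(2πm).
f = (4.8×10⁻¹⁹)(0.0608)/(2π·7.5×10⁻²⁶) ≈ 6.19×10⁴ Hz.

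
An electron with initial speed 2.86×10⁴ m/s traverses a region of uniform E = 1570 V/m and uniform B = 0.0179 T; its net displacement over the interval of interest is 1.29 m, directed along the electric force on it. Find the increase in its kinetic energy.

The magnetic force is always ⟂ v and does no work; only the electric force changes KE.
ΔKE = F_E · d = |q|E d = (1.602×10⁻¹⁹)(1570)(1.29) ≈ 3.24×10⁻¹⁶ J.

ΔKE ≈ 3.24×10⁻¹⁶ J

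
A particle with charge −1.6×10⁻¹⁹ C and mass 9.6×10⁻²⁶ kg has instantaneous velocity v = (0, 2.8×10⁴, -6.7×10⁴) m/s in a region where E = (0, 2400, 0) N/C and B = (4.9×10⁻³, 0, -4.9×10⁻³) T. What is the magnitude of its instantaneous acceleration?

|a| ≈ 3.47×10⁹ m/s²

v×B = (-137, -328, -137) N/C.
E + v×B = (-137, 2070, -137) N/C.
F = q(E + v×B) = (−1.6×10⁻¹⁹ C)·(-137, 2070, -137) = (2.20×10⁻¹⁷, -3.31×10⁻¹⁶, 2.20×10⁻¹⁷) N.
|a| = |F|/m = 3.329×10⁻¹⁶/9.6×10⁻²⁶ ≈ 3.47×10⁹ m/s².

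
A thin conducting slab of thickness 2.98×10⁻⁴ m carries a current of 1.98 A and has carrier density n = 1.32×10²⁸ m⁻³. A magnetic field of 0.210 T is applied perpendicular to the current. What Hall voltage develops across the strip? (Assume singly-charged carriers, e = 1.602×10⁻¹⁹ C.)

V_H ≈ 6.60×10⁻⁷ V

V_H = IB/(n e t).
V_H = (1.98)(0.210)/((1.32×10²⁸)(1.602×10⁻¹⁹)(2.98×10⁻⁴)) ≈ 6.60×10⁻⁷ V.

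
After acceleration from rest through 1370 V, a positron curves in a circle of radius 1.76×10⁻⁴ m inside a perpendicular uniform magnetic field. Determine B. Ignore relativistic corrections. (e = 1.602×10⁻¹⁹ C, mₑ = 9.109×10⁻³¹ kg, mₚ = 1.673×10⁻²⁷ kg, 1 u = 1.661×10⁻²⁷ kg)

v = √(2|q|V/m) = √(2·1.602×10⁻¹⁹·1370/9.109×10⁻³¹) ≈ 2.195×10⁷ m/s.
B = mv/(|q|r) = (9.109×10⁻³¹)(2.195×10⁷)/((1.602×10⁻¹⁹)(1.76×10⁻⁴)) ≈ 0.709 T.

B ≈ 0.709 T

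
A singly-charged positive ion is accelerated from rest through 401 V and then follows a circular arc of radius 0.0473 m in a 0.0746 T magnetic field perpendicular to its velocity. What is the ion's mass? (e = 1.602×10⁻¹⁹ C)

m ≈ 2.49×10⁻²⁷ kg

Combine |q|V = ½mv² and r = mv/(|q|B): eliminate v to get m = qB²r²/(2V).
m = (1.602×10⁻¹⁹)(0.0746)²(0.0473)²/(2·401) ≈ 2.49×10⁻²⁷ kg.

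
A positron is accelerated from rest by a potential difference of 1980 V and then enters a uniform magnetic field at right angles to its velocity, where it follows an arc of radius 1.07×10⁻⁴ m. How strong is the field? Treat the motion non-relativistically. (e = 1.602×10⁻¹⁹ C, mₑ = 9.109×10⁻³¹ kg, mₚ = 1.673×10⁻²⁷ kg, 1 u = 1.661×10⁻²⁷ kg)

B ≈ 1.40 T

v = √(2|q|V/m) = √(2·1.602×10⁻¹⁹·1980/9.109×10⁻³¹) ≈ 2.639×10⁷ m/s.
B = mv/(|q|r) = (9.109×10⁻³¹)(2.639×10⁷)/((1.602×10⁻¹⁹)(1.07×10⁻⁴)) ≈ 1.40 T.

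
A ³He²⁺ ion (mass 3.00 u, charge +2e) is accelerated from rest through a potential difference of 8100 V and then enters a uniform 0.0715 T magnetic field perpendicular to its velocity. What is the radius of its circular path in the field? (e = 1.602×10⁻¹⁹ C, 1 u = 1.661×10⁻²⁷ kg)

Acceleration: |q|V = ½mv² ⇒ v = √(2|q|V/m) = √(2·3.204×10⁻¹⁹·8100/4.983×10⁻²⁷) ≈ 1.021×10⁶ m/s.
In the field: r = mv/(|q|B) = (4.983×10⁻²⁷)(1.021×10⁶)/((3.204×10⁻¹⁹)(0.0715)) ≈ 0.222 m.

r ≈ 0.222 m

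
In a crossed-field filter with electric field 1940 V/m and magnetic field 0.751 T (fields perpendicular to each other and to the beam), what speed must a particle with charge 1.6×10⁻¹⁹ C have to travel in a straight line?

v = 2580 m/s

Zero net Lorentz force requires |qE| = |q v×B|, i.e. E = vB.
v = E/B = 1940/0.751 = 2580 m/s.
The result is independent of the particle's charge and mass.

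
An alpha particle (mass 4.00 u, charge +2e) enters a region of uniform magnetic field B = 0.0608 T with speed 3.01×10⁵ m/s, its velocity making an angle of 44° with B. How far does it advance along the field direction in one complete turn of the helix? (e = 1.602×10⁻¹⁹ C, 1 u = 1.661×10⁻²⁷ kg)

p ≈ 0.464 m

v∥ = v cosθ = 3.01×10⁵·cos44° ≈ 2.165×10⁵ m/s.
T = 2πm/(|q|B) = 2π(6.644×10⁻²⁷)/((3.204×10⁻¹⁹)(0.0608)) ≈ 2.143×10⁻⁶ s.
pitch = v∥ T = (2.165×10⁵)(2.143×10⁻⁶) ≈ 0.464 m.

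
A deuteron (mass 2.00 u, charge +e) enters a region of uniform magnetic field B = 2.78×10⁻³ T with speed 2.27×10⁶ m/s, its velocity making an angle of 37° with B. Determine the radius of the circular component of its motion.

v⊥ = v sinθ = 2.27×10⁶·sin37° ≈ 1.366×10⁶ m/s.
r = m v⊥/(|q|B) = (3.322×10⁻²⁷)(1.366×10⁶)/((1.602×10⁻¹⁹)(2.78×10⁻³)) ≈ 10.2 m.

r ≈ 10.2 m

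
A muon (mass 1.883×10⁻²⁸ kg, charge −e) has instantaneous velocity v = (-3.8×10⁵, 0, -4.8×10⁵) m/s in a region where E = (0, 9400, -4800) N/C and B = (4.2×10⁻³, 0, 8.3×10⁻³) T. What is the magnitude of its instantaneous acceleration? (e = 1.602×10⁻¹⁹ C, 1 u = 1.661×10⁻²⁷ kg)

v×B = (0, 1140, 0) N/C.
E + v×B = (0, 1.05×10⁴, -4800) N/C.
F = q(E + v×B) = (−1.602×10⁻¹⁹ C)·(0, 1.05×10⁴, -4800) = (0, -1.69×10⁻¹⁵, 7.69×10⁻¹⁶) N.
|a| = |F|/m = 1.855×10⁻¹⁵/1.883×10⁻²⁸ ≈ 9.85×10¹² m/s².

|a| ≈ 9.85×10¹² m/s²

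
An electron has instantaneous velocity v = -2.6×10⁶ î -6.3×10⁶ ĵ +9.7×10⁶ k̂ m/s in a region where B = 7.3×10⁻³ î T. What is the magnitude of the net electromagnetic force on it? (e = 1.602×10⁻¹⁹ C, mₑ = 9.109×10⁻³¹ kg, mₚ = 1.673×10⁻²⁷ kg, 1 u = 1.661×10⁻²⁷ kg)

v×B = (0, 7.08×10⁴, 4.60×10⁴) N/C.
F = q v×B = (−1.602×10⁻¹⁹ C)·(0, 7.08×10⁴, 4.60×10⁴) = (0, -1.13×10⁻¹⁴, -7.37×10⁻¹⁵) N.
|F| = 1.35×10⁻¹⁴ N.

|F| ≈ 1.35×10⁻¹⁴ N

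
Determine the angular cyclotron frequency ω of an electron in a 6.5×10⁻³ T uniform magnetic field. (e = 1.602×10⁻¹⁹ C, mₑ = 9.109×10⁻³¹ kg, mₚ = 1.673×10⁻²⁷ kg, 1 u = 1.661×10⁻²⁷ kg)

ω = |q|B/m.
ω = (1.602×10⁻¹⁹)(6.5×10⁻³)/9.109×10⁻³¹ ≈ 1.1×10⁹ rad/s.

ω ≈ 1.1×10⁹ rad/s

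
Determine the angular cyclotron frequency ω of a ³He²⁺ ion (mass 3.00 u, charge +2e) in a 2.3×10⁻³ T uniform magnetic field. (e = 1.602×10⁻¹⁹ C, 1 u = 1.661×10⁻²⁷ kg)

ω ≈ 1.5×10⁵ rad/s

ω = |q|B/m.
ω = (3.204×10⁻¹⁹)(2.3×10⁻³)/4.983×10⁻²⁷ ≈ 1.5×10⁵ rad/s.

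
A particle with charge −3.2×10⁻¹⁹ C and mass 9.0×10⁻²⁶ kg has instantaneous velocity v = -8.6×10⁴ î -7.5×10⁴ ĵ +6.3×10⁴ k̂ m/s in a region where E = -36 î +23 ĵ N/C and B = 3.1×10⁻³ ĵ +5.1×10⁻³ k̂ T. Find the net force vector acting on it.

F ≈ (1.96×10⁻¹⁶, -1.48×10⁻¹⁶, 8.53×10⁻¹⁷) N

v×B = (-578, 439, -267) N/C.
E + v×B = (-614, 462, -267) N/C.
F = q(E + v×B) = (−3.2×10⁻¹⁹ C)·(-614, 462, -267) = (1.96×10⁻¹⁶, -1.48×10⁻¹⁶, 8.53×10⁻¹⁷) N.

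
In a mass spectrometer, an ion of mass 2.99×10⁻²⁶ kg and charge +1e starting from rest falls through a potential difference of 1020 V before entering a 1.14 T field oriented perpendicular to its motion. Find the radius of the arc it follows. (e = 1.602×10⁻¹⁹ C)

r ≈ 0.0171 m

Acceleration: |q|V = ½mv² ⇒ v = √(2|q|V/m) = √(2·1.602×10⁻¹⁹·1020/2.99×10⁻²⁶) ≈ 1.045×10⁵ m/s.
In the field: r = mv/(|q|B) = (2.99×10⁻²⁶)(1.045×10⁵)/((1.602×10⁻¹⁹)(1.14)) ≈ 0.0171 m.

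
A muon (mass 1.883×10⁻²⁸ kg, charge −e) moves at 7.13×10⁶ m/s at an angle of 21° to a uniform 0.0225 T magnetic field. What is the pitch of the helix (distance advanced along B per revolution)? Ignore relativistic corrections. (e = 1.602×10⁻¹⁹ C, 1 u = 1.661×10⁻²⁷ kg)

p ≈ 2.18 m

v∥ = v cosθ = 7.13×10⁶·cos21° ≈ 6.656×10⁶ m/s.
T = 2πm/(|q|B) = 2π(1.883×10⁻²⁸)/((1.602×10⁻¹⁹)(0.0225)) ≈ 3.282×10⁻⁷ s.
pitch = v∥ T = (6.656×10⁶)(3.282×10⁻⁷) ≈ 2.18 m.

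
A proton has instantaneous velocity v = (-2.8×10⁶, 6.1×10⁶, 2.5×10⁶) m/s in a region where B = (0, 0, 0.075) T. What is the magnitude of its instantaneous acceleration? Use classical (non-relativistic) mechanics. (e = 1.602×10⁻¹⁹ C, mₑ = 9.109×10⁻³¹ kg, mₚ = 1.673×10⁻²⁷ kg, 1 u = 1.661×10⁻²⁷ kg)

v×B = (4.58×10⁵, 2.10×10⁵, 0) N/C.
F = q v×B = (1.602×10⁻¹⁹ C)·(4.58×10⁵, 2.10×10⁵, 0) = (7.33×10⁻¹⁴, 3.36×10⁻¹⁴, 0) N.
|a| = |F|/m = 8.064×10⁻¹⁴/1.673×10⁻²⁷ ≈ 4.82×10¹³ m/s².

|a| ≈ 4.82×10¹³ m/s²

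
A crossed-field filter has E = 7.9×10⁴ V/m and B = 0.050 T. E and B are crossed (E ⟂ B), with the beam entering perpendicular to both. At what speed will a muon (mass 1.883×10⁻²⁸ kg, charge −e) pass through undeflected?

Zero net Lorentz force requires |qE| = |q v×B|, i.e. E = vB.
v = E/B = 7.9×10⁴/0.050 = 1.6×10⁶ m/s.

v = 1.6×10⁶ m/s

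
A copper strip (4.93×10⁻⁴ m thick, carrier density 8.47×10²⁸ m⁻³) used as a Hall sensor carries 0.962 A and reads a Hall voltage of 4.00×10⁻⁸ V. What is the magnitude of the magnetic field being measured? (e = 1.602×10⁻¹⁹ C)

B ≈ 0.278 T

From V_H = IB/(n e t), B = V_H n e t / I.
B = (4.00×10⁻⁸)(8.47×10²⁸)(1.602×10⁻¹⁹)(4.93×10⁻⁴)/0.962 ≈ 0.278 T.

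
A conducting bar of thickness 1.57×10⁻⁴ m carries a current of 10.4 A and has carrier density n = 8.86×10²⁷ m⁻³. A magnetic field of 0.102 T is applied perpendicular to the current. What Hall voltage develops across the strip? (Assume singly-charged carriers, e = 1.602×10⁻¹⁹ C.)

V_H = IB/(n e t).
V_H = (10.4)(0.102)/((8.86×10²⁷)(1.602×10⁻¹⁹)(1.57×10⁻⁴)) ≈ 4.76×10⁻⁶ V.

V_H ≈ 4.76×10⁻⁶ V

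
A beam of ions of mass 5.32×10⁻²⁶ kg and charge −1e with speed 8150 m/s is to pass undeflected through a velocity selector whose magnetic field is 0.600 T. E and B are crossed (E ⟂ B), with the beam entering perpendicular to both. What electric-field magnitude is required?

E = 4890 V/m

For straight-line motion qE = qvB, so E = vB.
E = 8150 × 0.600 = 4890 V/m.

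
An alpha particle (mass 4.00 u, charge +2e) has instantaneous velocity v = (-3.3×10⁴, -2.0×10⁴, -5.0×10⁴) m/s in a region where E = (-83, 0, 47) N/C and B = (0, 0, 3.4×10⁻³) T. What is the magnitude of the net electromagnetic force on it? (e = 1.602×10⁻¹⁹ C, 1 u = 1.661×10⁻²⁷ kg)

v×B = (-68.0, 112, 0) N/C.
E + v×B = (-151, 112, 47.0) N/C.
F = q(E + v×B) = (3.204×10⁻¹⁹ C)·(-151, 112, 47.0) = (-4.84×10⁻¹⁷, 3.59×10⁻¹⁷, 1.51×10⁻¹⁷) N.
|F| = 6.21×10⁻¹⁷ N.

|F| ≈ 6.21×10⁻¹⁷ N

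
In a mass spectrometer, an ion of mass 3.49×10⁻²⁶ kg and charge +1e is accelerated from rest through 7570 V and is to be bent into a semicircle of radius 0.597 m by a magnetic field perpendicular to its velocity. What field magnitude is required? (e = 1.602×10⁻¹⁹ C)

B ≈ 0.0962 T

v = √(2|q|V/m) = √(2·1.602×10⁻¹⁹·7570/3.49×10⁻²⁶) ≈ 2.636×10⁵ m/s.
B = mv/(|q|r) = (3.49×10⁻²⁶)(2.636×10⁵)/((1.602×10⁻¹⁹)(0.597)) ≈ 0.0962 T.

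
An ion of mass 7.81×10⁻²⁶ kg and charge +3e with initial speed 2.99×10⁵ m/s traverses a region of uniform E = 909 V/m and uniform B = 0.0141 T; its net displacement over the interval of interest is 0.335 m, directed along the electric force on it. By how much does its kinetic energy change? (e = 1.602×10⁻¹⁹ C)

ΔKE ≈ 1.46×10⁻¹⁶ J

The magnetic force is always ⟂ v and does no work; only the electric force changes KE.
ΔKE = F_E · d = |q|E d = (4.806×10⁻¹⁹)(909)(0.335) ≈ 1.46×10⁻¹⁶ J.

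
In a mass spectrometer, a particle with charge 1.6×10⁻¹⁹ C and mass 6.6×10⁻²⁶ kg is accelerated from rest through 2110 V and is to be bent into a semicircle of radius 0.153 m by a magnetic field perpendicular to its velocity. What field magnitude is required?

B ≈ 0.273 T

v = √(2|q|V/m) = √(2·1.6×10⁻¹⁹·2110/6.6×10⁻²⁶) ≈ 1.011×10⁵ m/s.
B = mv/(|q|r) = (6.6×10⁻²⁶)(1.011×10⁵)/((1.6×10⁻¹⁹)(0.153)) ≈ 0.273 T.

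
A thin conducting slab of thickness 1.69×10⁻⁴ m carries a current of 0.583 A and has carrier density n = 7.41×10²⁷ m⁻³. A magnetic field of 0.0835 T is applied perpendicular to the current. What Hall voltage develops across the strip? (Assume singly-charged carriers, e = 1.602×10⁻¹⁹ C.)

V_H = IB/(n e t).
V_H = (0.583)(0.0835)/((7.41×10²⁷)(1.602×10⁻¹⁹)(1.69×10⁻⁴)) ≈ 2.43×10⁻⁷ V.

V_H ≈ 2.43×10⁻⁷ V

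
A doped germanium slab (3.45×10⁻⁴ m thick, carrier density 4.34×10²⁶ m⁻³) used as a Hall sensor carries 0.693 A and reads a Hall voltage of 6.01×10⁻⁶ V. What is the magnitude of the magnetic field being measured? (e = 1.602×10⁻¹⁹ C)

B ≈ 0.208 T

From V_H = IB/(n e t), B = V_H n e t / I.
B = (6.01×10⁻⁶)(4.34×10²⁶)(1.602×10⁻¹⁹)(3.45×10⁻⁴)/0.693 ≈ 0.208 T.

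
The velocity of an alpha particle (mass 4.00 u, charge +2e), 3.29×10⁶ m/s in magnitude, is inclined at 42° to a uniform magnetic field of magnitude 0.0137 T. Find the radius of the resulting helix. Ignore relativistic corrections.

v⊥ = v sinθ = 3.29×10⁶·sin42° ≈ 2.201×10⁶ m/s.
r = m v⊥/(|q|B) = (6.644×10⁻²⁷)(2.201×10⁶)/((3.204×10⁻¹⁹)(0.0137)) ≈ 3.33 m.

r ≈ 3.33 m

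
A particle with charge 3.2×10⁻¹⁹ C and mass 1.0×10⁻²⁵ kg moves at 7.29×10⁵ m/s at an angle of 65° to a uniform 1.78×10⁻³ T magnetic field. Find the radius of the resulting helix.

v⊥ = v sinθ = 7.29×10⁵·sin65° ≈ 6.607×10⁵ m/s.
r = m v⊥/(|q|B) = (1.0×10⁻²⁵)(6.607×10⁵)/((3.2×10⁻¹⁹)(1.78×10⁻³)) ≈ 116 m.

r ≈ 116 m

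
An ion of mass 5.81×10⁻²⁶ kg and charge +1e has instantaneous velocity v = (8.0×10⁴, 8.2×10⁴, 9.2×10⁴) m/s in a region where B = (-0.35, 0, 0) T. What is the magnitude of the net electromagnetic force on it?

v×B = (0, -3.22×10⁴, 2.87×10⁴) N/C.
F = q v×B = (1.602×10⁻¹⁹ C)·(0, -3.22×10⁴, 2.87×10⁴) = (0, -5.16×10⁻¹⁵, 4.60×10⁻¹⁵) N.
|F| = 6.91×10⁻¹⁵ N.

|F| ≈ 6.91×10⁻¹⁵ N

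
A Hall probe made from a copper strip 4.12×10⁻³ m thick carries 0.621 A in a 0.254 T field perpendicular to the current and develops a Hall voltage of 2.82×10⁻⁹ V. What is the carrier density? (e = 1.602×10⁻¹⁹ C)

From V_H = IB/(n e t), n = IB/(V_H e t).
n = (0.621)(0.254)/((2.82×10⁻⁹)(1.602×10⁻¹⁹)(4.12×10⁻³)) ≈ 8.47×10²⁸ m⁻³.

n ≈ 8.47×10²⁸ m⁻³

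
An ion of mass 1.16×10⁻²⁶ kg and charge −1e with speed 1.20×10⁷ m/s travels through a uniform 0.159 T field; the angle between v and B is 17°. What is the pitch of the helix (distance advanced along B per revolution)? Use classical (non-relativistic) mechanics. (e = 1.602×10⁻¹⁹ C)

p ≈ 32.8 m

v∥ = v cosθ = 1.20×10⁷·cos17° ≈ 1.148×10⁷ m/s.
T = 2πm/(|q|B) = 2π(1.16×10⁻²⁶)/((1.602×10⁻¹⁹)(0.159)) ≈ 2.861×10⁻⁶ s.
pitch = v∥ T = (1.148×10⁷)(2.861×10⁻⁶) ≈ 32.8 m.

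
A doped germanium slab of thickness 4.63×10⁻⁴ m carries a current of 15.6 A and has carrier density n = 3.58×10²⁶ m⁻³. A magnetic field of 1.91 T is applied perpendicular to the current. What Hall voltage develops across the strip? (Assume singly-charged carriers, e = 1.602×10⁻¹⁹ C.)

V_H = IB/(n e t).
V_H = (15.6)(1.91)/((3.58×10²⁶)(1.602×10⁻¹⁹)(4.63×10⁻⁴)) ≈ 1.12×10⁻³ V.

V_H ≈ 1.12×10⁻³ V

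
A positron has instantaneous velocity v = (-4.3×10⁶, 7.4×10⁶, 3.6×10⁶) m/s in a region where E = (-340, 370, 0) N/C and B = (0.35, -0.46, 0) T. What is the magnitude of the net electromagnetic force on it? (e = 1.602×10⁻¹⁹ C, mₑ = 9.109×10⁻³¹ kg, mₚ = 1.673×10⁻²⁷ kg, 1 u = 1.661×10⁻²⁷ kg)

v×B = (1.66×10⁶, 1.26×10⁶, -6.12×10⁵) N/C.
E + v×B = (1.66×10⁶, 1.26×10⁶, -6.12×10⁵) N/C.
F = q(E + v×B) = (1.602×10⁻¹⁹ C)·(1.66×10⁶, 1.26×10⁶, -6.12×10⁵) = (2.65×10⁻¹³, 2.02×10⁻¹³, -9.80×10⁻¹⁴) N.
|F| = 3.47×10⁻¹³ N.

|F| ≈ 3.47×10⁻¹³ N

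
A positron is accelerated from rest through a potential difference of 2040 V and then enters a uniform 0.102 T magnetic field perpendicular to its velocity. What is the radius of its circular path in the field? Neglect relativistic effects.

r ≈ 1.49×10⁻³ m

Acceleration: |q|V = ½mv² ⇒ v = √(2|q|V/m) = √(2·1.602×10⁻¹⁹·2040/9.109×10⁻³¹) ≈ 2.679×10⁷ m/s.
In the field: r = mv/(|q|B) = (9.109×10⁻³¹)(2.679×10⁷)/((1.602×10⁻¹⁹)(0.102)) ≈ 1.49×10⁻³ m.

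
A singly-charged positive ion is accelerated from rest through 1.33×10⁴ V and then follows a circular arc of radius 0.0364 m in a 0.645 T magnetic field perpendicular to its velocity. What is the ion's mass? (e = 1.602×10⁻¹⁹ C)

Combine |q|V = ½mv² and r = mv/(|q|B): eliminate v to get m = qB²r²/(2V).
m = (1.602×10⁻¹⁹)(0.645)²(0.0364)²/(2·1.33×10⁴) ≈ 3.32×10⁻²⁷ kg.

m ≈ 3.32×10⁻²⁷ kg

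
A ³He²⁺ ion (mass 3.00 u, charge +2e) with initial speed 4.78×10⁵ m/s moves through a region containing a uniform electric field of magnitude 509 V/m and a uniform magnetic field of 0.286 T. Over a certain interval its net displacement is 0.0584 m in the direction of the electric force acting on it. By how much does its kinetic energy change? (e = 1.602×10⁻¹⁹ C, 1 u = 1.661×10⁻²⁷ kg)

ΔKE ≈ 9.52×10⁻¹⁸ J

The magnetic force is always ⟂ v and does no work; only the electric force changes KE.
ΔKE = F_E · d = |q|E d = (3.204×10⁻¹⁹)(509)(0.0584) ≈ 9.52×10⁻¹⁸ J.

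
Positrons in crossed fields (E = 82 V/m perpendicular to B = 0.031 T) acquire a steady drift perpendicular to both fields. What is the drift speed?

v_d ≈ 2600 m/s

The steady drift has the magnetic force balancing the electric force, so v_d = E/B.
v_d = 82/0.031 = 2600 m/s.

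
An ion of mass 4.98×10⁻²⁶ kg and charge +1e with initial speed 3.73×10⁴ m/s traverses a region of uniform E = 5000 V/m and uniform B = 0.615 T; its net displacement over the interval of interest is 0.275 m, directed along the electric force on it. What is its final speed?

v_f ≈ 1.01×10⁵ m/s

B does no work; ΔKE = |q|E d.
½mv_f² = ½mv₀² + |q|Ed = ½(4.98×10⁻²⁶)(3.73×10⁴)² + (1.602×10⁻¹⁹)(5000)(0.275) ≈ 3.464×10⁻¹⁷ J + 2.203×10⁻¹⁶ J ≈ 2.549×10⁻¹⁶ J.
v_f = √(2·2.549×10⁻¹⁶/4.98×10⁻²⁶) ≈ 1.01×10⁵ m/s.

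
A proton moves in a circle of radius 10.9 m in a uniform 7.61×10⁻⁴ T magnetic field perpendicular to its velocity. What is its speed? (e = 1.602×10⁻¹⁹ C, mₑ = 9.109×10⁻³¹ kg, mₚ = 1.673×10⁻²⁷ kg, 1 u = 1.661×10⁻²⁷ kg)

From |q|vB = mv²/r, v = |q|Br/m.
v = (1.602×10⁻¹⁹)(7.61×10⁻⁴)(10.9)/1.673×10⁻²⁷ ≈ 7.94×10⁵ m/s.

v ≈ 7.94×10⁵ m/s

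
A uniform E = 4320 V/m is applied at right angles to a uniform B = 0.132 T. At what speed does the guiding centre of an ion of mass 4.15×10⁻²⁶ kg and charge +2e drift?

The E×B drift speed is v_d = E/B.
v_d = 4320/0.132 = 3.27×10⁴ m/s.

v_d ≈ 3.27×10⁴ m/s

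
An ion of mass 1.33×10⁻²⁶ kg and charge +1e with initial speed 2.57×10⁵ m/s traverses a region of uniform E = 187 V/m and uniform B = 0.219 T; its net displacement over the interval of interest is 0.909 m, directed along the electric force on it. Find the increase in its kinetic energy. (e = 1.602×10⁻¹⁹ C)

The magnetic force is always ⟂ v and does no work; only the electric force changes KE.
ΔKE = F_E · d = |q|E d = (1.602×10⁻¹⁹)(187)(0.909) ≈ 2.72×10⁻¹⁷ J.

ΔKE ≈ 2.72×10⁻¹⁷ J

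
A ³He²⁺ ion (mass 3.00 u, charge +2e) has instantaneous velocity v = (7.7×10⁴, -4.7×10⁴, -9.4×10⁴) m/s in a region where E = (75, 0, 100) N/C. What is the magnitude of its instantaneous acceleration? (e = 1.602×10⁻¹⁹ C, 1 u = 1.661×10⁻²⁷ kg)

|a| ≈ 8.04×10⁹ m/s²

Only an electric field acts, so F = qE = (3.204×10⁻¹⁹ C)·(75.0, 0, 100) = (2.40×10⁻¹⁷, 0, 3.20×10⁻¹⁷) N.
|a| = |F|/m = 4.005×10⁻¹⁷/4.983×10⁻²⁷ ≈ 8.04×10⁹ m/s².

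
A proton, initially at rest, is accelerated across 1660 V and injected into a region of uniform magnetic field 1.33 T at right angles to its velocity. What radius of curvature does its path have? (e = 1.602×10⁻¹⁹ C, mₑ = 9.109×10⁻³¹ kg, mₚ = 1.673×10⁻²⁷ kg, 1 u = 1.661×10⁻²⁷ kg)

r ≈ 4.43×10⁻³ m

Acceleration: |q|V = ½mv² ⇒ v = √(2|q|V/m) = √(2·1.602×10⁻¹⁹·1660/1.673×10⁻²⁷) ≈ 5.638×10⁵ m/s.
In the field: r = mv/(|q|B) = (1.673×10⁻²⁷)(5.638×10⁵)/((1.602×10⁻¹⁹)(1.33)) ≈ 4.43×10⁻³ m.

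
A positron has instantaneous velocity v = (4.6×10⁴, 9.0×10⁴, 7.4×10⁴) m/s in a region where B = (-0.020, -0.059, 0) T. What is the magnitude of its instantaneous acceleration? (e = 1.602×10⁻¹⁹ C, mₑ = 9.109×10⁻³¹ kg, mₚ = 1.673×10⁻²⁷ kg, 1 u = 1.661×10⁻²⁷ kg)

|a| ≈ 8.27×10¹⁴ m/s²

v×B = (4370, -1480, -914) N/C.
F = q v×B = (1.602×10⁻¹⁹ C)·(4370, -1480, -914) = (6.99×10⁻¹⁶, -2.37×10⁻¹⁶, -1.46×10⁻¹⁶) N.
|a| = |F|/m = 7.529×10⁻¹⁶/9.109×10⁻³¹ ≈ 8.27×10¹⁴ m/s².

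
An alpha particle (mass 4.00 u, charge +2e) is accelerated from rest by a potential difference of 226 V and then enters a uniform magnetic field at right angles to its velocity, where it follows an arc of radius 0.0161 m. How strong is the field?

v = √(2|q|V/m) = √(2·3.204×10⁻¹⁹·226/6.644×10⁻²⁷) ≈ 1.476×10⁵ m/s.
B = mv/(|q|r) = (6.644×10⁻²⁷)(1.476×10⁵)/((3.204×10⁻¹⁹)(0.0161)) ≈ 0.190 T.

B ≈ 0.190 T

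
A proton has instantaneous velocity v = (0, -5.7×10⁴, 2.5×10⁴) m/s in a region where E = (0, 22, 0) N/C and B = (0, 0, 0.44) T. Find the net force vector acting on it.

v×B = (-2.51×10⁴, 0, 0) N/C.
E + v×B = (-2.51×10⁴, 22.0, 0) N/C.
F = q(E + v×B) = (1.602×10⁻¹⁹ C)·(-2.51×10⁴, 22.0, 0) = (-4.02×10⁻¹⁵, 3.52×10⁻¹⁸, 0) N.

F ≈ (-4.02×10⁻¹⁵, 3.52×10⁻¹⁸, 0) N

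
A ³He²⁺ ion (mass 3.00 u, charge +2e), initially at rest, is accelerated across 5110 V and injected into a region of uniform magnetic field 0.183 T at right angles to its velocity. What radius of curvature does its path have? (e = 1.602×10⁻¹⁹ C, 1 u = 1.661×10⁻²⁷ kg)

Acceleration: |q|V = ½mv² ⇒ v = √(2|q|V/m) = √(2·3.204×10⁻¹⁹·5110/4.983×10⁻²⁷) ≈ 8.106×10⁵ m/s.
In the field: r = mv/(|q|B) = (4.983×10⁻²⁷)(8.106×10⁵)/((3.204×10⁻¹⁹)(0.183)) ≈ 0.0689 m.

r ≈ 0.0689 m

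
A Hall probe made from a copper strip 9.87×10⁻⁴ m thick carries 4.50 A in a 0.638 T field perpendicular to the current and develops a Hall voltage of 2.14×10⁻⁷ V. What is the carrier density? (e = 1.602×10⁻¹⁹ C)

n ≈ 8.48×10²⁸ m⁻³

From V_H = IB/(n e t), n = IB/(V_H e t).
n = (4.50)(0.638)/((2.14×10⁻⁷)(1.602×10⁻¹⁹)(9.87×10⁻⁴)) ≈ 8.48×10²⁸ m⁻³.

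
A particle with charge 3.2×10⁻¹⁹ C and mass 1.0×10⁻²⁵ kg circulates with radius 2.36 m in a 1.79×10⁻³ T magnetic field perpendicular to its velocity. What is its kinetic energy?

KE ≈ 57.0 eV

v = |q|Br/m, then KE = ½mv² = (qBr)²/(2m).
v = (3.2×10⁻¹⁹)(1.79×10⁻³)(2.36)/1.0×10⁻²⁵ ≈ 1.352×10⁴ m/s.
KE = ½(1.0×10⁻²⁵)(1.352×10⁴)² ≈ 9.14×10⁻¹⁸ J = 57.0 eV.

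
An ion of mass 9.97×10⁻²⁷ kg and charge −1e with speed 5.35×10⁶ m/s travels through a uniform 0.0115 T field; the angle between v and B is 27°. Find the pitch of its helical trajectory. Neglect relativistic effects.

p ≈ 162 m

v∥ = v cosθ = 5.35×10⁶·cos27° ≈ 4.767×10⁶ m/s.
T = 2πm/(|q|B) = 2π(9.97×10⁻²⁷)/((1.602×10⁻¹⁹)(0.0115)) ≈ 3.400×10⁻⁵ s.
pitch = v∥ T = (4.767×10⁶)(3.400×10⁻⁵) ≈ 162 m.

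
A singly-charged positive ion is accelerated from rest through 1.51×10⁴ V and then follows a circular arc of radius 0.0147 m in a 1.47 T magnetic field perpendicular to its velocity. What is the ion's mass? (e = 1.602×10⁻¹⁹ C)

Combine |q|V = ½mv² and r = mv/(|q|B): eliminate v to get m = qB²r²/(2V).
m = (1.602×10⁻¹⁹)(1.47)²(0.0147)²/(2·1.51×10⁴) ≈ 2.48×10⁻²⁷ kg.

m ≈ 2.48×10⁻²⁷ kg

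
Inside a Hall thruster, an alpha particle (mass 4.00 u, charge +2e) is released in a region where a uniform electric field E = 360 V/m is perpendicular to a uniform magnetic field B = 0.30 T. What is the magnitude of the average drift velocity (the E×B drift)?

The steady drift has the magnetic force balancing the electric force, so v_d = E/B.
v_d = 360/0.30 = 1200 m/s.

v_d ≈ 1200 m/s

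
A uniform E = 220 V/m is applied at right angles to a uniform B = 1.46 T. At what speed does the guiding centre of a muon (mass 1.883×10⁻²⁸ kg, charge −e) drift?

v_d ≈ 151 m/s

The steady drift has the magnetic force balancing the electric force, so v_d = E/B.
v_d = 220/1.46 = 151 m/s.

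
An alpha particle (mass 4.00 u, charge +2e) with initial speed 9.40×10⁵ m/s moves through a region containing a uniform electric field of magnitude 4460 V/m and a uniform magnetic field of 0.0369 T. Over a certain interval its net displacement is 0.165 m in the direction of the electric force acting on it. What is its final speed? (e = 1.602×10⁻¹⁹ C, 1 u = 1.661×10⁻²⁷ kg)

B does no work; ΔKE = |q|E d.
½mv_f² = ½mv₀² + |q|Ed = ½(6.644×10⁻²⁷)(9.40×10⁵)² + (3.204×10⁻¹⁹)(4460)(0.165) ≈ 2.935×10⁻¹⁵ J + 2.358×10⁻¹⁶ J ≈ 3.171×10⁻¹⁵ J.
v_f = √(2·3.171×10⁻¹⁵/6.644×10⁻²⁷) ≈ 9.77×10⁵ m/s.

v_f ≈ 9.77×10⁵ m/s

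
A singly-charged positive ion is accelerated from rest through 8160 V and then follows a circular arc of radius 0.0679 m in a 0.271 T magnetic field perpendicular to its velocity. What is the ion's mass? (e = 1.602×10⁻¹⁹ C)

Combine |q|V = ½mv² and r = mv/(|q|B): eliminate v to get m = qB²r²/(2V).
m = (1.602×10⁻¹⁹)(0.271)²(0.0679)²/(2·8160) ≈ 3.32×10⁻²⁷ kg.

m ≈ 3.32×10⁻²⁷ kg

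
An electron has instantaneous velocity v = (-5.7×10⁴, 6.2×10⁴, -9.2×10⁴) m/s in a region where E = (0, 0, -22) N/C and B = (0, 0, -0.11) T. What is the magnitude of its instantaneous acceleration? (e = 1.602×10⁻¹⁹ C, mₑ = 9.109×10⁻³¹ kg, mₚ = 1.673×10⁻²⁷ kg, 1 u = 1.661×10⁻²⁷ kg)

|a| ≈ 1.63×10¹⁵ m/s²

v×B = (-6820, -6270, 0) N/C.
E + v×B = (-6820, -6270, -22.0) N/C.
F = q(E + v×B) = (−1.602×10⁻¹⁹ C)·(-6820, -6270, -22.0) = (1.09×10⁻¹⁵, 1.00×10⁻¹⁵, 3.52×10⁻¹⁸) N.
|a| = |F|/m = 1.484×10⁻¹⁵/9.109×10⁻³¹ ≈ 1.63×10¹⁵ m/s².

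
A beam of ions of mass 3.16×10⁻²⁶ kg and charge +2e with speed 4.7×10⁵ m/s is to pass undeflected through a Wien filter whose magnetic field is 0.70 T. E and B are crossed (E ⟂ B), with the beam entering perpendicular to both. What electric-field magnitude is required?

For straight-line motion qE = qvB, so E = vB.
E = 4.7×10⁵ × 0.70 = 3.3×10⁵ V/m.

E = 3.3×10⁵ V/m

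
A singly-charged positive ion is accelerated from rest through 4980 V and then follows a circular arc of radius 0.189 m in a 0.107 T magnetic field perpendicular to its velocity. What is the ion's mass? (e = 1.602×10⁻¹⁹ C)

Combine |q|V = ½mv² and r = mv/(|q|B): eliminate v to get m = qB²r²/(2V).
m = (1.602×10⁻¹⁹)(0.107)²(0.189)²/(2·4980) ≈ 6.58×10⁻²⁷ kg.

m ≈ 6.58×10⁻²⁷ kg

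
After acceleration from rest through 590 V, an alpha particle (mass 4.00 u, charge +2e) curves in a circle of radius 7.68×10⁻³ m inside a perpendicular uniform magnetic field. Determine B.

v = √(2|q|V/m) = √(2·3.204×10⁻¹⁹·590/6.644×10⁻²⁷) ≈ 2.385×10⁵ m/s.
B = mv/(|q|r) = (6.644×10⁻²⁷)(2.385×10⁵)/((3.204×10⁻¹⁹)(7.68×10⁻³)) ≈ 0.644 T.

B ≈ 0.644 T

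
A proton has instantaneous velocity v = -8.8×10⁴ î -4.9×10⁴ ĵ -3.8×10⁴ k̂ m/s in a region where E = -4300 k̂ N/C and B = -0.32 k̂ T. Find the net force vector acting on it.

v×B = (1.57×10⁴, -2.82×10⁴, 0) N/C.
E + v×B = (1.57×10⁴, -2.82×10⁴, -4300) N/C.
F = q(E + v×B) = (1.602×10⁻¹⁹ C)·(1.57×10⁴, -2.82×10⁴, -4300) = (2.51×10⁻¹⁵, -4.51×10⁻¹⁵, -6.89×10⁻¹⁶) N.

F ≈ (2.51×10⁻¹⁵, -4.51×10⁻¹⁵, -6.89×10⁻¹⁶) N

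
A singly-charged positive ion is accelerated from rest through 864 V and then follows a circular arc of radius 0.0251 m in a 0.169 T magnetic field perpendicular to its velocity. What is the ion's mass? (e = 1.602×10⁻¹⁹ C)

Combine |q|V = ½mv² and r = mv/(|q|B): eliminate v to get m = qB²r²/(2V).
m = (1.602×10⁻¹⁹)(0.169)²(0.0251)²/(2·864) ≈ 1.67×10⁻²⁷ kg.

m ≈ 1.67×10⁻²⁷ kg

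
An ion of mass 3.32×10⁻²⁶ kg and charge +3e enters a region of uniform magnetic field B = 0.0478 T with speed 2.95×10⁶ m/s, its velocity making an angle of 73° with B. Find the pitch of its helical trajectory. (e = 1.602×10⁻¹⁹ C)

v∥ = v cosθ = 2.95×10⁶·cos73° ≈ 8.625×10⁵ m/s.
T = 2πm/(|q|B) = 2π(3.32×10⁻²⁶)/((4.806×10⁻¹⁹)(0.0478)) ≈ 9.080×10⁻⁶ s.
pitch = v∥ T = (8.625×10⁵)(9.080×10⁻⁶) ≈ 7.83 m.

p ≈ 7.83 m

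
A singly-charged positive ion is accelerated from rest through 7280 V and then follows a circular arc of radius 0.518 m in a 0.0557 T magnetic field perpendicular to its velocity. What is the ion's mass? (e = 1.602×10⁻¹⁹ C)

Combine |q|V = ½mv² and r = mv/(|q|B): eliminate v to get m = qB²r²/(2V).
m = (1.602×10⁻¹⁹)(0.0557)²(0.518)²/(2·7280) ≈ 9.16×10⁻²⁷ kg.

m ≈ 9.16×10⁻²⁷ kg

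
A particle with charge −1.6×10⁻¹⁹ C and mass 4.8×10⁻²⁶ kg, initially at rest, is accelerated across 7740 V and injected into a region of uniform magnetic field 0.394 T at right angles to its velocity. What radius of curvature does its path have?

Acceleration: |q|V = ½mv² ⇒ v = √(2|q|V/m) = √(2·1.6×10⁻¹⁹·7740/4.8×10⁻²⁶) ≈ 2.272×10⁵ m/s.
In the field: r = mv/(|q|B) = (4.8×10⁻²⁶)(2.272×10⁵)/((1.6×10⁻¹⁹)(0.394)) ≈ 0.173 m.

r ≈ 0.173 m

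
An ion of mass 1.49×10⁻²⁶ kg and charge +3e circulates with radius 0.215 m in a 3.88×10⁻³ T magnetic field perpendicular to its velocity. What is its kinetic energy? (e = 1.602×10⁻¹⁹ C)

v = |q|Br/m, then KE = ½mv² = (qBr)²/(2m).
v = (4.806×10⁻¹⁹)(3.88×10⁻³)(0.215)/1.49×10⁻²⁶ ≈ 2.691×10⁴ m/s.
KE = ½(1.49×10⁻²⁶)(2.691×10⁴)² ≈ 5.39×10⁻¹⁸ J.

KE ≈ 5.39×10⁻¹⁸ J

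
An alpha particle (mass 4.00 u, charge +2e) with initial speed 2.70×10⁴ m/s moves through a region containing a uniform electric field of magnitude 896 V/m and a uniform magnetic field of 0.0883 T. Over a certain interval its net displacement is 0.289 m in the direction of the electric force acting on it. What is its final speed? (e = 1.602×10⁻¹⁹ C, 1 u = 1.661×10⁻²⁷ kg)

v_f ≈ 1.60×10⁵ m/s

B does no work; ΔKE = |q|E d.
½mv_f² = ½mv₀² + |q|Ed = ½(6.644×10⁻²⁷)(2.70×10⁴)² + (3.204×10⁻¹⁹)(896)(0.289) ≈ 2.422×10⁻¹⁸ J + 8.297×10⁻¹⁷ J ≈ 8.539×10⁻¹⁷ J.
v_f = √(2·8.539×10⁻¹⁷/6.644×10⁻²⁷) ≈ 1.60×10⁵ m/s.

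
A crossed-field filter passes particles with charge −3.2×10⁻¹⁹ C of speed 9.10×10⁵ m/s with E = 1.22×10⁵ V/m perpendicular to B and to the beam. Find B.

Balance of forces in the selector: qE = qvB ⇒ B = E/v.
B = 1.22×10⁵/9.10×10⁵ = 0.134 T.

B = 0.134 T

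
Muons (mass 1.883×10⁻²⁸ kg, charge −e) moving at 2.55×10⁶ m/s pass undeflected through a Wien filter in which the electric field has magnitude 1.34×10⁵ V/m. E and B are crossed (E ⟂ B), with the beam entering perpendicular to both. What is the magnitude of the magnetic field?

Balance of forces in the selector: qE = qvB ⇒ B = E/v.
B = 1.34×10⁵/2.55×10⁶ = 0.0525 T.

B = 0.0525 T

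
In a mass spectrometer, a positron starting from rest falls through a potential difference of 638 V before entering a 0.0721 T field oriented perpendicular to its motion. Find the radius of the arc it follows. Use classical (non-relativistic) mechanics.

Acceleration: |q|V = ½mv² ⇒ v = √(2|q|V/m) = √(2·1.602×10⁻¹⁹·638/9.109×10⁻³¹) ≈ 1.498×10⁷ m/s.
In the field: r = mv/(|q|B) = (9.109×10⁻³¹)(1.498×10⁷)/((1.602×10⁻¹⁹)(0.0721)) ≈ 1.18×10⁻³ m.

r ≈ 1.18×10⁻³ m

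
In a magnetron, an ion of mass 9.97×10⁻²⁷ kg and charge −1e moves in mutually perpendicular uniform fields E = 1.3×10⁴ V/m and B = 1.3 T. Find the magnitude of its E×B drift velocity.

v_d ≈ 1.0×10⁴ m/s

In crossed fields the guiding centre drifts at v_d = |E×B|/B² = E/B, independent of charge and mass.
v_d = 1.3×10⁴/1.3 = 1.0×10⁴ m/s.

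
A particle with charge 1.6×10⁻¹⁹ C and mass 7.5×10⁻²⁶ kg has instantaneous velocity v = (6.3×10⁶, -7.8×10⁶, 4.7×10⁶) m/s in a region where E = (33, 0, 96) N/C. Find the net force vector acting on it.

Only an electric field acts, so F = qE = (1.6×10⁻¹⁹ C)·(33.0, 0, 96.0) = (5.28×10⁻¹⁸, 0, 1.54×10⁻¹⁷) N.

F ≈ (5.28×10⁻¹⁸, 0, 1.54×10⁻¹⁷) N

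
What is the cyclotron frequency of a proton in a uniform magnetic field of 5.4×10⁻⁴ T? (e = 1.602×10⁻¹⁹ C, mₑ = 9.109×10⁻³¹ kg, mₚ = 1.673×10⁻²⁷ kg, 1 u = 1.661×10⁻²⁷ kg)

f ≈ 8200 Hz

f = |q|B/(2πm).
f = (1.602×10⁻¹⁹)(5.4×10⁻⁴)/(2π·1.673×10⁻²⁷) ≈ 8200 Hz.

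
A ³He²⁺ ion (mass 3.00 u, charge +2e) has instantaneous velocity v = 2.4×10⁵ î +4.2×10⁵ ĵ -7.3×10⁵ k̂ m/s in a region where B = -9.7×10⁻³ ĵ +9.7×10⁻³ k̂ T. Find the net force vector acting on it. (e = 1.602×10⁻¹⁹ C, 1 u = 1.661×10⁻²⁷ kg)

v×B = (-3010, -2330, -2330) N/C.
F = q v×B = (3.204×10⁻¹⁹ C)·(-3010, -2330, -2330) = (-9.63×10⁻¹⁶, -7.46×10⁻¹⁶, -7.46×10⁻¹⁶) N.

F ≈ (-9.63×10⁻¹⁶, -7.46×10⁻¹⁶, -7.46×10⁻¹⁶) N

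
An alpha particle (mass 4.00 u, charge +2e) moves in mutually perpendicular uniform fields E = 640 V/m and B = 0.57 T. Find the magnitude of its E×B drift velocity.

The steady drift has the magnetic force balancing the electric force, so v_d = E/B.
v_d = 640/0.57 = 1100 m/s.

v_d ≈ 1100 m/s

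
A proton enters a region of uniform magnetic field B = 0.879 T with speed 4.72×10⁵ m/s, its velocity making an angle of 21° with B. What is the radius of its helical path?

v⊥ = v sinθ = 4.72×10⁵·sin21° ≈ 1.691×10⁵ m/s.
r = m v⊥/(|q|B) = (1.673×10⁻²⁷)(1.691×10⁵)/((1.602×10⁻¹⁹)(0.879)) ≈ 2.01×10⁻³ m.

r ≈ 2.01×10⁻³ m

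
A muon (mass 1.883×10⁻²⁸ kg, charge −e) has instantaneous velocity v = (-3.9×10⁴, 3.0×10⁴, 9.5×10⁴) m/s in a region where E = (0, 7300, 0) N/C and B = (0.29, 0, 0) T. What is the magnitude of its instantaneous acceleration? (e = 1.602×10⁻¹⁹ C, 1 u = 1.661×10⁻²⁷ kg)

|a| ≈ 3.06×10¹³ m/s²

v×B = (0, 2.75×10⁴, -8700) N/C.
E + v×B = (0, 3.48×10⁴, -8700) N/C.
F = q(E + v×B) = (−1.602×10⁻¹⁹ C)·(0, 3.48×10⁴, -8700) = (0, -5.58×10⁻¹⁵, 1.39×10⁻¹⁵) N.
|a| = |F|/m = 5.754×10⁻¹⁵/1.883×10⁻²⁸ ≈ 3.06×10¹³ m/s².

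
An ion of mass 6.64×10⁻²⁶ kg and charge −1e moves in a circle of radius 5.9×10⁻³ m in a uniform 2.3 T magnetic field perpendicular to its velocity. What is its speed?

v ≈ 3.3×10⁴ m/s

From |q|vB = mv²/r, v = |q|Br/m.
v = (1.602×10⁻¹⁹)(2.3)(5.9×10⁻³)/6.64×10⁻²⁶ ≈ 3.3×10⁴ m/s.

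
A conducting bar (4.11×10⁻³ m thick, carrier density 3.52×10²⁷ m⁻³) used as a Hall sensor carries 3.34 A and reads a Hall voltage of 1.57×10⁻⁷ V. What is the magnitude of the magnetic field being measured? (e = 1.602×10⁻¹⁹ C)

From V_H = IB/(n e t), B = V_H n e t / I.
B = (1.57×10⁻⁷)(3.52×10²⁷)(1.602×10⁻¹⁹)(4.11×10⁻³)/3.34 ≈ 0.109 T.

B ≈ 0.109 T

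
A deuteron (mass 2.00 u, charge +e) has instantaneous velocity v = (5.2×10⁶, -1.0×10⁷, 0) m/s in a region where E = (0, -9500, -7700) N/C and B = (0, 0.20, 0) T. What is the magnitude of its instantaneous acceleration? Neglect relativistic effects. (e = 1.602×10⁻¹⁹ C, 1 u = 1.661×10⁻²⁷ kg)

|a| ≈ 4.98×10¹³ m/s²

v×B = (0, 0, 1.04×10⁶) N/C.
E + v×B = (0, -9500, 1.03×10⁶) N/C.
F = q(E + v×B) = (1.602×10⁻¹⁹ C)·(0, -9500, 1.03×10⁶) = (0, -1.52×10⁻¹⁵, 1.65×10⁻¹³) N.
|a| = |F|/m = 1.654×10⁻¹³/3.322×10⁻²⁷ ≈ 4.98×10¹³ m/s².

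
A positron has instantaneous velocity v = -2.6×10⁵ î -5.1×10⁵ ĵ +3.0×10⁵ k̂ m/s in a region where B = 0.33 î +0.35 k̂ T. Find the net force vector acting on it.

v×B = (-1.78×10⁵, 1.90×10⁵, 1.68×10⁵) N/C.
F = q v×B = (1.602×10⁻¹⁹ C)·(-1.78×10⁵, 1.90×10⁵, 1.68×10⁵) = (-2.86×10⁻¹⁴, 3.04×10⁻¹⁴, 2.70×10⁻¹⁴) N.

F ≈ (-2.86×10⁻¹⁴, 3.04×10⁻¹⁴, 2.70×10⁻¹⁴) N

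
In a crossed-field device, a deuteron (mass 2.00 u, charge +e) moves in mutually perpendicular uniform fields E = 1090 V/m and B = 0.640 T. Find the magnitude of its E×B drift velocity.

v_d ≈ 1700 m/s

The steady drift has the magnetic force balancing the electric force, so v_d = E/B.
v_d = 1090/0.640 = 1700 m/s.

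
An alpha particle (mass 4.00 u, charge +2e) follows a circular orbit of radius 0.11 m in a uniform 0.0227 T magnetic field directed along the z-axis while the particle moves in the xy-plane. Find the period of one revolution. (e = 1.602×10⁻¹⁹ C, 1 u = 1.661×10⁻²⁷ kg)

T ≈ 5.74×10⁻⁶ s

The cyclotron period depends only on m, q, B: T = 2πm/(|q|B).
T = 2π(6.644×10⁻²⁷)/((3.204×10⁻¹⁹)(0.0227)) ≈ 5.74×10⁻⁶ s.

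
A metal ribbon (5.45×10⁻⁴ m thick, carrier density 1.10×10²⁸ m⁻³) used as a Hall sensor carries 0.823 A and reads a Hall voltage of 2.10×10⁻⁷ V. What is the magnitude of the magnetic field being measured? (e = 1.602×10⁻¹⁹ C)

B ≈ 0.245 T

From V_H = IB/(n e t), B = V_H n e t / I.
B = (2.10×10⁻⁷)(1.10×10²⁸)(1.602×10⁻¹⁹)(5.45×10⁻⁴)/0.823 ≈ 0.245 T.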